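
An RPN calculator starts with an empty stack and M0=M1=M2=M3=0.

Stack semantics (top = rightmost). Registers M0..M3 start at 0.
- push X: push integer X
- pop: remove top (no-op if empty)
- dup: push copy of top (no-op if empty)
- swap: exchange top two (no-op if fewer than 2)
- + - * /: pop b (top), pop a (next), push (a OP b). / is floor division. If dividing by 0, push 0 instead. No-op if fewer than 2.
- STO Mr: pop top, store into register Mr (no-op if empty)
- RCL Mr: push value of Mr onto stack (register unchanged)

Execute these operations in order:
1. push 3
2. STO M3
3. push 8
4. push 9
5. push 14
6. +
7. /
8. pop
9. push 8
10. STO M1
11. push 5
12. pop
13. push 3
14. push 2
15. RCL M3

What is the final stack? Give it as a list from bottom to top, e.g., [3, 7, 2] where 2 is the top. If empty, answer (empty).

Answer: [3, 2, 3]

Derivation:
After op 1 (push 3): stack=[3] mem=[0,0,0,0]
After op 2 (STO M3): stack=[empty] mem=[0,0,0,3]
After op 3 (push 8): stack=[8] mem=[0,0,0,3]
After op 4 (push 9): stack=[8,9] mem=[0,0,0,3]
After op 5 (push 14): stack=[8,9,14] mem=[0,0,0,3]
After op 6 (+): stack=[8,23] mem=[0,0,0,3]
After op 7 (/): stack=[0] mem=[0,0,0,3]
After op 8 (pop): stack=[empty] mem=[0,0,0,3]
After op 9 (push 8): stack=[8] mem=[0,0,0,3]
After op 10 (STO M1): stack=[empty] mem=[0,8,0,3]
After op 11 (push 5): stack=[5] mem=[0,8,0,3]
After op 12 (pop): stack=[empty] mem=[0,8,0,3]
After op 13 (push 3): stack=[3] mem=[0,8,0,3]
After op 14 (push 2): stack=[3,2] mem=[0,8,0,3]
After op 15 (RCL M3): stack=[3,2,3] mem=[0,8,0,3]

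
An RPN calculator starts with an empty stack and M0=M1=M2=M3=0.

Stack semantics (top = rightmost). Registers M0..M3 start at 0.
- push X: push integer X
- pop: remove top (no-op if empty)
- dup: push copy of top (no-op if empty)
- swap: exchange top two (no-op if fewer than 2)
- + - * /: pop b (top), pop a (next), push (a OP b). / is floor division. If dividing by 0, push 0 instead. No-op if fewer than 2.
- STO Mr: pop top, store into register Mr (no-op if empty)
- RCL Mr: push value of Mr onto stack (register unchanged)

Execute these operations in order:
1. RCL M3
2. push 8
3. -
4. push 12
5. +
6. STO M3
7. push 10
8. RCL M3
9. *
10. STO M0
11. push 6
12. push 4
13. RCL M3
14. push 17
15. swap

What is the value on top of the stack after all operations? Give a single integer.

Answer: 4

Derivation:
After op 1 (RCL M3): stack=[0] mem=[0,0,0,0]
After op 2 (push 8): stack=[0,8] mem=[0,0,0,0]
After op 3 (-): stack=[-8] mem=[0,0,0,0]
After op 4 (push 12): stack=[-8,12] mem=[0,0,0,0]
After op 5 (+): stack=[4] mem=[0,0,0,0]
After op 6 (STO M3): stack=[empty] mem=[0,0,0,4]
After op 7 (push 10): stack=[10] mem=[0,0,0,4]
After op 8 (RCL M3): stack=[10,4] mem=[0,0,0,4]
After op 9 (*): stack=[40] mem=[0,0,0,4]
After op 10 (STO M0): stack=[empty] mem=[40,0,0,4]
After op 11 (push 6): stack=[6] mem=[40,0,0,4]
After op 12 (push 4): stack=[6,4] mem=[40,0,0,4]
After op 13 (RCL M3): stack=[6,4,4] mem=[40,0,0,4]
After op 14 (push 17): stack=[6,4,4,17] mem=[40,0,0,4]
After op 15 (swap): stack=[6,4,17,4] mem=[40,0,0,4]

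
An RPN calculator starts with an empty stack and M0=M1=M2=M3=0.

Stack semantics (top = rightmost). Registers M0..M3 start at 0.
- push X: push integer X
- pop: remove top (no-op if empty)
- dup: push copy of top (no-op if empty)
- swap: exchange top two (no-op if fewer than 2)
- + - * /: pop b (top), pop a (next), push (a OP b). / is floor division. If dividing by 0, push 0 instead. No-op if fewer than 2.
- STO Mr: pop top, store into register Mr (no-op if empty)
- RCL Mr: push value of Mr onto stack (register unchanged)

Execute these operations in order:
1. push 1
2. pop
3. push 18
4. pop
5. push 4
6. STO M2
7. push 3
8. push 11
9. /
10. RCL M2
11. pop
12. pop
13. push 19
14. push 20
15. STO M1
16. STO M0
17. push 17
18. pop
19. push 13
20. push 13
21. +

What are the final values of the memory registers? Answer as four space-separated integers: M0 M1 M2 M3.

After op 1 (push 1): stack=[1] mem=[0,0,0,0]
After op 2 (pop): stack=[empty] mem=[0,0,0,0]
After op 3 (push 18): stack=[18] mem=[0,0,0,0]
After op 4 (pop): stack=[empty] mem=[0,0,0,0]
After op 5 (push 4): stack=[4] mem=[0,0,0,0]
After op 6 (STO M2): stack=[empty] mem=[0,0,4,0]
After op 7 (push 3): stack=[3] mem=[0,0,4,0]
After op 8 (push 11): stack=[3,11] mem=[0,0,4,0]
After op 9 (/): stack=[0] mem=[0,0,4,0]
After op 10 (RCL M2): stack=[0,4] mem=[0,0,4,0]
After op 11 (pop): stack=[0] mem=[0,0,4,0]
After op 12 (pop): stack=[empty] mem=[0,0,4,0]
After op 13 (push 19): stack=[19] mem=[0,0,4,0]
After op 14 (push 20): stack=[19,20] mem=[0,0,4,0]
After op 15 (STO M1): stack=[19] mem=[0,20,4,0]
After op 16 (STO M0): stack=[empty] mem=[19,20,4,0]
After op 17 (push 17): stack=[17] mem=[19,20,4,0]
After op 18 (pop): stack=[empty] mem=[19,20,4,0]
After op 19 (push 13): stack=[13] mem=[19,20,4,0]
After op 20 (push 13): stack=[13,13] mem=[19,20,4,0]
After op 21 (+): stack=[26] mem=[19,20,4,0]

Answer: 19 20 4 0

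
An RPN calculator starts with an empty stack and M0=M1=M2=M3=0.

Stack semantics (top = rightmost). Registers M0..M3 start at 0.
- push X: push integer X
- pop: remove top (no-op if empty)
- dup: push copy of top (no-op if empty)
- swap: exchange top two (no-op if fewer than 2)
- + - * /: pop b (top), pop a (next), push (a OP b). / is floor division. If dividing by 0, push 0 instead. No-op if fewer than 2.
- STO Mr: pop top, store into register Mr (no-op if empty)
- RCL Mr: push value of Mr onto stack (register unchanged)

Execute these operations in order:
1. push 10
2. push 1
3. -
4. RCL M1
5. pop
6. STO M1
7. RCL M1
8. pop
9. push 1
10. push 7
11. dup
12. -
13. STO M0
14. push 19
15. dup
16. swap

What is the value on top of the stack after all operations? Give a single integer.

Answer: 19

Derivation:
After op 1 (push 10): stack=[10] mem=[0,0,0,0]
After op 2 (push 1): stack=[10,1] mem=[0,0,0,0]
After op 3 (-): stack=[9] mem=[0,0,0,0]
After op 4 (RCL M1): stack=[9,0] mem=[0,0,0,0]
After op 5 (pop): stack=[9] mem=[0,0,0,0]
After op 6 (STO M1): stack=[empty] mem=[0,9,0,0]
After op 7 (RCL M1): stack=[9] mem=[0,9,0,0]
After op 8 (pop): stack=[empty] mem=[0,9,0,0]
After op 9 (push 1): stack=[1] mem=[0,9,0,0]
After op 10 (push 7): stack=[1,7] mem=[0,9,0,0]
After op 11 (dup): stack=[1,7,7] mem=[0,9,0,0]
After op 12 (-): stack=[1,0] mem=[0,9,0,0]
After op 13 (STO M0): stack=[1] mem=[0,9,0,0]
After op 14 (push 19): stack=[1,19] mem=[0,9,0,0]
After op 15 (dup): stack=[1,19,19] mem=[0,9,0,0]
After op 16 (swap): stack=[1,19,19] mem=[0,9,0,0]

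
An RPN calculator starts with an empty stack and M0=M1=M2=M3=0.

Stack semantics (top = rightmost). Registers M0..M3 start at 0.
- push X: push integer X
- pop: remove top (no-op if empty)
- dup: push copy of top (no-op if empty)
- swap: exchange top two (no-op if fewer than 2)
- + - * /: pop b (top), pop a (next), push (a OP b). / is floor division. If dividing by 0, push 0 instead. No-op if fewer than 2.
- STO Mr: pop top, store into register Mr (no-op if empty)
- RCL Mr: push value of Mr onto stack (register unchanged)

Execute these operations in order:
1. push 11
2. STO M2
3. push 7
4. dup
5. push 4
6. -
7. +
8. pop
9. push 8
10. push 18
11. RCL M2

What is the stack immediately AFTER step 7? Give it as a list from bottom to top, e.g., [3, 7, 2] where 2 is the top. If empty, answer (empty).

After op 1 (push 11): stack=[11] mem=[0,0,0,0]
After op 2 (STO M2): stack=[empty] mem=[0,0,11,0]
After op 3 (push 7): stack=[7] mem=[0,0,11,0]
After op 4 (dup): stack=[7,7] mem=[0,0,11,0]
After op 5 (push 4): stack=[7,7,4] mem=[0,0,11,0]
After op 6 (-): stack=[7,3] mem=[0,0,11,0]
After op 7 (+): stack=[10] mem=[0,0,11,0]

[10]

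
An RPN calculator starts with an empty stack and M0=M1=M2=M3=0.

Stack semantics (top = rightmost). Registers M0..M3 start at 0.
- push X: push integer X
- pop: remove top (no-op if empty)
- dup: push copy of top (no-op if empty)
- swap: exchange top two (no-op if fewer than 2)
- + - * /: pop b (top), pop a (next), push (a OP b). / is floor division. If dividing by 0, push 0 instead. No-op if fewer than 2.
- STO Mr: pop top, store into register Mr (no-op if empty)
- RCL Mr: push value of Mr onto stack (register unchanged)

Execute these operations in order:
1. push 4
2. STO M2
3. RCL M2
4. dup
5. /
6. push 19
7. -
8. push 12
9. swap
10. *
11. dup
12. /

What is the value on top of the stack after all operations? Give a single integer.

After op 1 (push 4): stack=[4] mem=[0,0,0,0]
After op 2 (STO M2): stack=[empty] mem=[0,0,4,0]
After op 3 (RCL M2): stack=[4] mem=[0,0,4,0]
After op 4 (dup): stack=[4,4] mem=[0,0,4,0]
After op 5 (/): stack=[1] mem=[0,0,4,0]
After op 6 (push 19): stack=[1,19] mem=[0,0,4,0]
After op 7 (-): stack=[-18] mem=[0,0,4,0]
After op 8 (push 12): stack=[-18,12] mem=[0,0,4,0]
After op 9 (swap): stack=[12,-18] mem=[0,0,4,0]
After op 10 (*): stack=[-216] mem=[0,0,4,0]
After op 11 (dup): stack=[-216,-216] mem=[0,0,4,0]
After op 12 (/): stack=[1] mem=[0,0,4,0]

Answer: 1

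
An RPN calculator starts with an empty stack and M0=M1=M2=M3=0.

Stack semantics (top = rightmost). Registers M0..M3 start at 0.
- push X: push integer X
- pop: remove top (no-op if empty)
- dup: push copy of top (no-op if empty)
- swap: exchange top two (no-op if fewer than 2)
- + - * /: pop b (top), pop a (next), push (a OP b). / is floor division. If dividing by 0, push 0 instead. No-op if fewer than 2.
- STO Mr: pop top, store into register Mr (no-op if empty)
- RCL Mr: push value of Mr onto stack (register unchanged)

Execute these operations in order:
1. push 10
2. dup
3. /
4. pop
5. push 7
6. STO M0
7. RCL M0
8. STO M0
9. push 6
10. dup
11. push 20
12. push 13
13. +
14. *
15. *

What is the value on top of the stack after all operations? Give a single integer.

After op 1 (push 10): stack=[10] mem=[0,0,0,0]
After op 2 (dup): stack=[10,10] mem=[0,0,0,0]
After op 3 (/): stack=[1] mem=[0,0,0,0]
After op 4 (pop): stack=[empty] mem=[0,0,0,0]
After op 5 (push 7): stack=[7] mem=[0,0,0,0]
After op 6 (STO M0): stack=[empty] mem=[7,0,0,0]
After op 7 (RCL M0): stack=[7] mem=[7,0,0,0]
After op 8 (STO M0): stack=[empty] mem=[7,0,0,0]
After op 9 (push 6): stack=[6] mem=[7,0,0,0]
After op 10 (dup): stack=[6,6] mem=[7,0,0,0]
After op 11 (push 20): stack=[6,6,20] mem=[7,0,0,0]
After op 12 (push 13): stack=[6,6,20,13] mem=[7,0,0,0]
After op 13 (+): stack=[6,6,33] mem=[7,0,0,0]
After op 14 (*): stack=[6,198] mem=[7,0,0,0]
After op 15 (*): stack=[1188] mem=[7,0,0,0]

Answer: 1188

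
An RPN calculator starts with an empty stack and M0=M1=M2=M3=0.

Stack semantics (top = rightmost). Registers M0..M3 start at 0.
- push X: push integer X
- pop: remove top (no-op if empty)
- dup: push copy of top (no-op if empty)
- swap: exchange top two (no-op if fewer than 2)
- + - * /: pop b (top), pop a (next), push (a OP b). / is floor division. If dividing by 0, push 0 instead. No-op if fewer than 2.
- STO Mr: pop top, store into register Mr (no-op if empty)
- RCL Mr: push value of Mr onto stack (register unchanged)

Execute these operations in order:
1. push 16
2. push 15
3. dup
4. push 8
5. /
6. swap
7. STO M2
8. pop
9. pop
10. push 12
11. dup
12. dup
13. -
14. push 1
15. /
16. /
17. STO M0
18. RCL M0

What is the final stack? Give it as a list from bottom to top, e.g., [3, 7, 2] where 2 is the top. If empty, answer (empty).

After op 1 (push 16): stack=[16] mem=[0,0,0,0]
After op 2 (push 15): stack=[16,15] mem=[0,0,0,0]
After op 3 (dup): stack=[16,15,15] mem=[0,0,0,0]
After op 4 (push 8): stack=[16,15,15,8] mem=[0,0,0,0]
After op 5 (/): stack=[16,15,1] mem=[0,0,0,0]
After op 6 (swap): stack=[16,1,15] mem=[0,0,0,0]
After op 7 (STO M2): stack=[16,1] mem=[0,0,15,0]
After op 8 (pop): stack=[16] mem=[0,0,15,0]
After op 9 (pop): stack=[empty] mem=[0,0,15,0]
After op 10 (push 12): stack=[12] mem=[0,0,15,0]
After op 11 (dup): stack=[12,12] mem=[0,0,15,0]
After op 12 (dup): stack=[12,12,12] mem=[0,0,15,0]
After op 13 (-): stack=[12,0] mem=[0,0,15,0]
After op 14 (push 1): stack=[12,0,1] mem=[0,0,15,0]
After op 15 (/): stack=[12,0] mem=[0,0,15,0]
After op 16 (/): stack=[0] mem=[0,0,15,0]
After op 17 (STO M0): stack=[empty] mem=[0,0,15,0]
After op 18 (RCL M0): stack=[0] mem=[0,0,15,0]

Answer: [0]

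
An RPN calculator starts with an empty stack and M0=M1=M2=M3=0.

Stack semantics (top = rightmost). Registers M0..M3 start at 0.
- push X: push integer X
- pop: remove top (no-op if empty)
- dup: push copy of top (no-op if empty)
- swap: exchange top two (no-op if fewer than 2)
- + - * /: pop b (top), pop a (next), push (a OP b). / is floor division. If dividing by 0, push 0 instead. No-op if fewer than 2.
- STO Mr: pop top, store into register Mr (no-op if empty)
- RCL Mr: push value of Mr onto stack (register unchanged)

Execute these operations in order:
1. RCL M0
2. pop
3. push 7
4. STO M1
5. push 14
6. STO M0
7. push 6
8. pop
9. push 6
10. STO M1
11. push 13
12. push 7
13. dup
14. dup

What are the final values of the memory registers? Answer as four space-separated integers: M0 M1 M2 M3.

After op 1 (RCL M0): stack=[0] mem=[0,0,0,0]
After op 2 (pop): stack=[empty] mem=[0,0,0,0]
After op 3 (push 7): stack=[7] mem=[0,0,0,0]
After op 4 (STO M1): stack=[empty] mem=[0,7,0,0]
After op 5 (push 14): stack=[14] mem=[0,7,0,0]
After op 6 (STO M0): stack=[empty] mem=[14,7,0,0]
After op 7 (push 6): stack=[6] mem=[14,7,0,0]
After op 8 (pop): stack=[empty] mem=[14,7,0,0]
After op 9 (push 6): stack=[6] mem=[14,7,0,0]
After op 10 (STO M1): stack=[empty] mem=[14,6,0,0]
After op 11 (push 13): stack=[13] mem=[14,6,0,0]
After op 12 (push 7): stack=[13,7] mem=[14,6,0,0]
After op 13 (dup): stack=[13,7,7] mem=[14,6,0,0]
After op 14 (dup): stack=[13,7,7,7] mem=[14,6,0,0]

Answer: 14 6 0 0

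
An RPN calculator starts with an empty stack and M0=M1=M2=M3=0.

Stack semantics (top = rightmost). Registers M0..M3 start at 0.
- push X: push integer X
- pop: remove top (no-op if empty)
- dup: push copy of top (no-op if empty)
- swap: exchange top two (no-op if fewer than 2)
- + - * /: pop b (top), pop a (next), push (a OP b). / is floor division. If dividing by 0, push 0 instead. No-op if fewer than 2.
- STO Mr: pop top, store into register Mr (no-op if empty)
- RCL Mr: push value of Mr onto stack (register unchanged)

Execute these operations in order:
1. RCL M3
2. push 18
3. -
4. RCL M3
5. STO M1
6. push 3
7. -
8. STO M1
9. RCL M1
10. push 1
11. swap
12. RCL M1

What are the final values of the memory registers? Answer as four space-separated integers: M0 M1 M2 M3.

After op 1 (RCL M3): stack=[0] mem=[0,0,0,0]
After op 2 (push 18): stack=[0,18] mem=[0,0,0,0]
After op 3 (-): stack=[-18] mem=[0,0,0,0]
After op 4 (RCL M3): stack=[-18,0] mem=[0,0,0,0]
After op 5 (STO M1): stack=[-18] mem=[0,0,0,0]
After op 6 (push 3): stack=[-18,3] mem=[0,0,0,0]
After op 7 (-): stack=[-21] mem=[0,0,0,0]
After op 8 (STO M1): stack=[empty] mem=[0,-21,0,0]
After op 9 (RCL M1): stack=[-21] mem=[0,-21,0,0]
After op 10 (push 1): stack=[-21,1] mem=[0,-21,0,0]
After op 11 (swap): stack=[1,-21] mem=[0,-21,0,0]
After op 12 (RCL M1): stack=[1,-21,-21] mem=[0,-21,0,0]

Answer: 0 -21 0 0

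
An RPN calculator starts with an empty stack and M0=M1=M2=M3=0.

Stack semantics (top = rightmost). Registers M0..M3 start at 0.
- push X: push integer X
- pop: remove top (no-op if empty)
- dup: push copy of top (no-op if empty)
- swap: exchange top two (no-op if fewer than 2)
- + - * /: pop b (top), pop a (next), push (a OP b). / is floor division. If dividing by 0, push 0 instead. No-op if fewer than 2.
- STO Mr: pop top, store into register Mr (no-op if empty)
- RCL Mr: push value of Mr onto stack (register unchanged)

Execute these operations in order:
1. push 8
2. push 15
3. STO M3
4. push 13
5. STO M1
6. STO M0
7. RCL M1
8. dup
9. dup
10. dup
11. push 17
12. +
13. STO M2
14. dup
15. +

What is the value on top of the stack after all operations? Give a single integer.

After op 1 (push 8): stack=[8] mem=[0,0,0,0]
After op 2 (push 15): stack=[8,15] mem=[0,0,0,0]
After op 3 (STO M3): stack=[8] mem=[0,0,0,15]
After op 4 (push 13): stack=[8,13] mem=[0,0,0,15]
After op 5 (STO M1): stack=[8] mem=[0,13,0,15]
After op 6 (STO M0): stack=[empty] mem=[8,13,0,15]
After op 7 (RCL M1): stack=[13] mem=[8,13,0,15]
After op 8 (dup): stack=[13,13] mem=[8,13,0,15]
After op 9 (dup): stack=[13,13,13] mem=[8,13,0,15]
After op 10 (dup): stack=[13,13,13,13] mem=[8,13,0,15]
After op 11 (push 17): stack=[13,13,13,13,17] mem=[8,13,0,15]
After op 12 (+): stack=[13,13,13,30] mem=[8,13,0,15]
After op 13 (STO M2): stack=[13,13,13] mem=[8,13,30,15]
After op 14 (dup): stack=[13,13,13,13] mem=[8,13,30,15]
After op 15 (+): stack=[13,13,26] mem=[8,13,30,15]

Answer: 26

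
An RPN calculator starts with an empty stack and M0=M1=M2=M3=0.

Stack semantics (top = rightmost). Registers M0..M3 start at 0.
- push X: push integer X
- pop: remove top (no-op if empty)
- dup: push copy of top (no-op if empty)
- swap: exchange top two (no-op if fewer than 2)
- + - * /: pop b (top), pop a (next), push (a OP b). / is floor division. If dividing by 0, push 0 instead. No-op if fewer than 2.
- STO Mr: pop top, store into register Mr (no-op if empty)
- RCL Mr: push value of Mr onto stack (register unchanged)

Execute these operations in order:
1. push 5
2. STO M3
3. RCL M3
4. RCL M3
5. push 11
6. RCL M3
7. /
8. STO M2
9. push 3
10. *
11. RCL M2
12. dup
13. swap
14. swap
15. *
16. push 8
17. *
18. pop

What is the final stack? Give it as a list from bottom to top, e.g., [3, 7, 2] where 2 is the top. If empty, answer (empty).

Answer: [5, 15]

Derivation:
After op 1 (push 5): stack=[5] mem=[0,0,0,0]
After op 2 (STO M3): stack=[empty] mem=[0,0,0,5]
After op 3 (RCL M3): stack=[5] mem=[0,0,0,5]
After op 4 (RCL M3): stack=[5,5] mem=[0,0,0,5]
After op 5 (push 11): stack=[5,5,11] mem=[0,0,0,5]
After op 6 (RCL M3): stack=[5,5,11,5] mem=[0,0,0,5]
After op 7 (/): stack=[5,5,2] mem=[0,0,0,5]
After op 8 (STO M2): stack=[5,5] mem=[0,0,2,5]
After op 9 (push 3): stack=[5,5,3] mem=[0,0,2,5]
After op 10 (*): stack=[5,15] mem=[0,0,2,5]
After op 11 (RCL M2): stack=[5,15,2] mem=[0,0,2,5]
After op 12 (dup): stack=[5,15,2,2] mem=[0,0,2,5]
After op 13 (swap): stack=[5,15,2,2] mem=[0,0,2,5]
After op 14 (swap): stack=[5,15,2,2] mem=[0,0,2,5]
After op 15 (*): stack=[5,15,4] mem=[0,0,2,5]
After op 16 (push 8): stack=[5,15,4,8] mem=[0,0,2,5]
After op 17 (*): stack=[5,15,32] mem=[0,0,2,5]
After op 18 (pop): stack=[5,15] mem=[0,0,2,5]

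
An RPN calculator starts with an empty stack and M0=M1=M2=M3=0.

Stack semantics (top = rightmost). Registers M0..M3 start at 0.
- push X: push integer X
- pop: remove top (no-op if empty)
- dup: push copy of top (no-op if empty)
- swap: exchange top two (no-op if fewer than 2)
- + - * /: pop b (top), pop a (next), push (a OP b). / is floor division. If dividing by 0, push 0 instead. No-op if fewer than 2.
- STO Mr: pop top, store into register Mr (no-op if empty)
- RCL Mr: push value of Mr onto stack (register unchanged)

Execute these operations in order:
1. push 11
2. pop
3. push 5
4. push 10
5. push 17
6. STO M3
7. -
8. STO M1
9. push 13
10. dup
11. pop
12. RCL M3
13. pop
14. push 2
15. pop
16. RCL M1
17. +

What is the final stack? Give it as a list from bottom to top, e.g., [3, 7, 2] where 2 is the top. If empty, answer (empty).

After op 1 (push 11): stack=[11] mem=[0,0,0,0]
After op 2 (pop): stack=[empty] mem=[0,0,0,0]
After op 3 (push 5): stack=[5] mem=[0,0,0,0]
After op 4 (push 10): stack=[5,10] mem=[0,0,0,0]
After op 5 (push 17): stack=[5,10,17] mem=[0,0,0,0]
After op 6 (STO M3): stack=[5,10] mem=[0,0,0,17]
After op 7 (-): stack=[-5] mem=[0,0,0,17]
After op 8 (STO M1): stack=[empty] mem=[0,-5,0,17]
After op 9 (push 13): stack=[13] mem=[0,-5,0,17]
After op 10 (dup): stack=[13,13] mem=[0,-5,0,17]
After op 11 (pop): stack=[13] mem=[0,-5,0,17]
After op 12 (RCL M3): stack=[13,17] mem=[0,-5,0,17]
After op 13 (pop): stack=[13] mem=[0,-5,0,17]
After op 14 (push 2): stack=[13,2] mem=[0,-5,0,17]
After op 15 (pop): stack=[13] mem=[0,-5,0,17]
After op 16 (RCL M1): stack=[13,-5] mem=[0,-5,0,17]
After op 17 (+): stack=[8] mem=[0,-5,0,17]

Answer: [8]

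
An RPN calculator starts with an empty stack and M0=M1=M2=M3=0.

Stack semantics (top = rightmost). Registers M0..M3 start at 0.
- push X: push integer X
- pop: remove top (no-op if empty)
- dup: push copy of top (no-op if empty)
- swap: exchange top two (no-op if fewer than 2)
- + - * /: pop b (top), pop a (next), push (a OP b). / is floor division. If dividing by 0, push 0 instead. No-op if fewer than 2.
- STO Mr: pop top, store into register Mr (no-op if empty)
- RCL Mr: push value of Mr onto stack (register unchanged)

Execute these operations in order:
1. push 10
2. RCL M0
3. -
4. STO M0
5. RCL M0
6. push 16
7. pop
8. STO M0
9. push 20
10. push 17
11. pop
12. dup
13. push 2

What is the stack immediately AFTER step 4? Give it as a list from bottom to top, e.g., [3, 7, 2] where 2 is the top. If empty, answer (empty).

After op 1 (push 10): stack=[10] mem=[0,0,0,0]
After op 2 (RCL M0): stack=[10,0] mem=[0,0,0,0]
After op 3 (-): stack=[10] mem=[0,0,0,0]
After op 4 (STO M0): stack=[empty] mem=[10,0,0,0]

(empty)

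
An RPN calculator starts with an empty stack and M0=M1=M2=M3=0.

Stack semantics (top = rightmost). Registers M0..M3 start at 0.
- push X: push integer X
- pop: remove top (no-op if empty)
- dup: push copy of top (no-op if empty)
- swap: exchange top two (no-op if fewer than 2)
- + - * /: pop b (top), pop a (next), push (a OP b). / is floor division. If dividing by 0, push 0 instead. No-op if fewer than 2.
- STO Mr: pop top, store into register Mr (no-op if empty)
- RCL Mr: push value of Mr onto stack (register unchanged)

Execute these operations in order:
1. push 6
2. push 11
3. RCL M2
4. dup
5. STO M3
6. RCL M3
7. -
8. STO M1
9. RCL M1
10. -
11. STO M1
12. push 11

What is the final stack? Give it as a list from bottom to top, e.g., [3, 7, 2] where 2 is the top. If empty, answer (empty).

After op 1 (push 6): stack=[6] mem=[0,0,0,0]
After op 2 (push 11): stack=[6,11] mem=[0,0,0,0]
After op 3 (RCL M2): stack=[6,11,0] mem=[0,0,0,0]
After op 4 (dup): stack=[6,11,0,0] mem=[0,0,0,0]
After op 5 (STO M3): stack=[6,11,0] mem=[0,0,0,0]
After op 6 (RCL M3): stack=[6,11,0,0] mem=[0,0,0,0]
After op 7 (-): stack=[6,11,0] mem=[0,0,0,0]
After op 8 (STO M1): stack=[6,11] mem=[0,0,0,0]
After op 9 (RCL M1): stack=[6,11,0] mem=[0,0,0,0]
After op 10 (-): stack=[6,11] mem=[0,0,0,0]
After op 11 (STO M1): stack=[6] mem=[0,11,0,0]
After op 12 (push 11): stack=[6,11] mem=[0,11,0,0]

Answer: [6, 11]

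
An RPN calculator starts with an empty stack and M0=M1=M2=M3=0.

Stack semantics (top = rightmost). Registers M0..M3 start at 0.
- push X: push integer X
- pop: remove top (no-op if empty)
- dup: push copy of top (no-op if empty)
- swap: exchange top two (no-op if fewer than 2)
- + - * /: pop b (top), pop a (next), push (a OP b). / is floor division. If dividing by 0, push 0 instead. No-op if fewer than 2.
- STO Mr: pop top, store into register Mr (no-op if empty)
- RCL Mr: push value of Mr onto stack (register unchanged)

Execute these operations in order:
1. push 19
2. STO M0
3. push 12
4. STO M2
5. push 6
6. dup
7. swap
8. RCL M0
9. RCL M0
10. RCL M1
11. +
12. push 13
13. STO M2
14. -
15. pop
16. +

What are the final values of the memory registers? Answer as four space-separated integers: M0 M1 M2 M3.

Answer: 19 0 13 0

Derivation:
After op 1 (push 19): stack=[19] mem=[0,0,0,0]
After op 2 (STO M0): stack=[empty] mem=[19,0,0,0]
After op 3 (push 12): stack=[12] mem=[19,0,0,0]
After op 4 (STO M2): stack=[empty] mem=[19,0,12,0]
After op 5 (push 6): stack=[6] mem=[19,0,12,0]
After op 6 (dup): stack=[6,6] mem=[19,0,12,0]
After op 7 (swap): stack=[6,6] mem=[19,0,12,0]
After op 8 (RCL M0): stack=[6,6,19] mem=[19,0,12,0]
After op 9 (RCL M0): stack=[6,6,19,19] mem=[19,0,12,0]
After op 10 (RCL M1): stack=[6,6,19,19,0] mem=[19,0,12,0]
After op 11 (+): stack=[6,6,19,19] mem=[19,0,12,0]
After op 12 (push 13): stack=[6,6,19,19,13] mem=[19,0,12,0]
After op 13 (STO M2): stack=[6,6,19,19] mem=[19,0,13,0]
After op 14 (-): stack=[6,6,0] mem=[19,0,13,0]
After op 15 (pop): stack=[6,6] mem=[19,0,13,0]
After op 16 (+): stack=[12] mem=[19,0,13,0]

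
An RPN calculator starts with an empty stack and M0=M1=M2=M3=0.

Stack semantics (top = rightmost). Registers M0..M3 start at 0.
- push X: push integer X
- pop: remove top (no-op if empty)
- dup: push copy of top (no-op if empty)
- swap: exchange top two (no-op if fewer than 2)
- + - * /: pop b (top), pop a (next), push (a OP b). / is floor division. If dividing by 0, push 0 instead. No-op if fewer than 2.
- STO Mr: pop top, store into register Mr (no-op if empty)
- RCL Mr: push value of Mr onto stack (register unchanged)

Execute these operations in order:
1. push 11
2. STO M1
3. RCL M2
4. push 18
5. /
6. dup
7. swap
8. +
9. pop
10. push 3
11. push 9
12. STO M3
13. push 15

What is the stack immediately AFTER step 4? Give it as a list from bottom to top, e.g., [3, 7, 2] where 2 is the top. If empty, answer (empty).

After op 1 (push 11): stack=[11] mem=[0,0,0,0]
After op 2 (STO M1): stack=[empty] mem=[0,11,0,0]
After op 3 (RCL M2): stack=[0] mem=[0,11,0,0]
After op 4 (push 18): stack=[0,18] mem=[0,11,0,0]

[0, 18]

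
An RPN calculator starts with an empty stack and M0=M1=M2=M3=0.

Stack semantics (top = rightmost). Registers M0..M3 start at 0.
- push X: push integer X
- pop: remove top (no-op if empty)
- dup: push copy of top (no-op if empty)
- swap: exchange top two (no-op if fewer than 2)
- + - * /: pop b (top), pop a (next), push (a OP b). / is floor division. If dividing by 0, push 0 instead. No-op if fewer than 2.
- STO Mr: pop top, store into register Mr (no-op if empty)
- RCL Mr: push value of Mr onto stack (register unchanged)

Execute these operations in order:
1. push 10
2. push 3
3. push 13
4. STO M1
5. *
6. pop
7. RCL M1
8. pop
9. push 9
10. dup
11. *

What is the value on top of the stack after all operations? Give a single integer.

After op 1 (push 10): stack=[10] mem=[0,0,0,0]
After op 2 (push 3): stack=[10,3] mem=[0,0,0,0]
After op 3 (push 13): stack=[10,3,13] mem=[0,0,0,0]
After op 4 (STO M1): stack=[10,3] mem=[0,13,0,0]
After op 5 (*): stack=[30] mem=[0,13,0,0]
After op 6 (pop): stack=[empty] mem=[0,13,0,0]
After op 7 (RCL M1): stack=[13] mem=[0,13,0,0]
After op 8 (pop): stack=[empty] mem=[0,13,0,0]
After op 9 (push 9): stack=[9] mem=[0,13,0,0]
After op 10 (dup): stack=[9,9] mem=[0,13,0,0]
After op 11 (*): stack=[81] mem=[0,13,0,0]

Answer: 81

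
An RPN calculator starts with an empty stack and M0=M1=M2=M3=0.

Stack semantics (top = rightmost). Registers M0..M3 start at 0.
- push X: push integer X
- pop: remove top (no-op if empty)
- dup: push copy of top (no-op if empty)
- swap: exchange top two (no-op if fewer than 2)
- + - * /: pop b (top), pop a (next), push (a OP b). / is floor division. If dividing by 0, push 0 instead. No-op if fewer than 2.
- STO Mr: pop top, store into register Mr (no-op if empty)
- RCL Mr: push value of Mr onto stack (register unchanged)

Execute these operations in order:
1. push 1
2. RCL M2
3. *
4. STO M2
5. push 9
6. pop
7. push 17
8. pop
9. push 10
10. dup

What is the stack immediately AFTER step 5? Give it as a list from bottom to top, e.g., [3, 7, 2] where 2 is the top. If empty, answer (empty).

After op 1 (push 1): stack=[1] mem=[0,0,0,0]
After op 2 (RCL M2): stack=[1,0] mem=[0,0,0,0]
After op 3 (*): stack=[0] mem=[0,0,0,0]
After op 4 (STO M2): stack=[empty] mem=[0,0,0,0]
After op 5 (push 9): stack=[9] mem=[0,0,0,0]

[9]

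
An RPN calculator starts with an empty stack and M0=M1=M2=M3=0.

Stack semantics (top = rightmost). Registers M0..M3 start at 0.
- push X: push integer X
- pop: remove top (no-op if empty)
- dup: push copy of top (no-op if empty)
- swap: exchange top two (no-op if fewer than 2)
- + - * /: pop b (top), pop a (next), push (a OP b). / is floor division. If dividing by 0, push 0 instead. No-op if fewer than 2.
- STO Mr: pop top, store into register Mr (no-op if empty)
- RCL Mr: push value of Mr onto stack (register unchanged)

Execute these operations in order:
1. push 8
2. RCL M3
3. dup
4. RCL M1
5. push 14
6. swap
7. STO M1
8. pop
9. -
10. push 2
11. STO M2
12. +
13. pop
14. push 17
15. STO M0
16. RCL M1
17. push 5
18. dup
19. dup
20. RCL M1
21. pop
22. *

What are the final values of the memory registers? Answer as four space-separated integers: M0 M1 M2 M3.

Answer: 17 0 2 0

Derivation:
After op 1 (push 8): stack=[8] mem=[0,0,0,0]
After op 2 (RCL M3): stack=[8,0] mem=[0,0,0,0]
After op 3 (dup): stack=[8,0,0] mem=[0,0,0,0]
After op 4 (RCL M1): stack=[8,0,0,0] mem=[0,0,0,0]
After op 5 (push 14): stack=[8,0,0,0,14] mem=[0,0,0,0]
After op 6 (swap): stack=[8,0,0,14,0] mem=[0,0,0,0]
After op 7 (STO M1): stack=[8,0,0,14] mem=[0,0,0,0]
After op 8 (pop): stack=[8,0,0] mem=[0,0,0,0]
After op 9 (-): stack=[8,0] mem=[0,0,0,0]
After op 10 (push 2): stack=[8,0,2] mem=[0,0,0,0]
After op 11 (STO M2): stack=[8,0] mem=[0,0,2,0]
After op 12 (+): stack=[8] mem=[0,0,2,0]
After op 13 (pop): stack=[empty] mem=[0,0,2,0]
After op 14 (push 17): stack=[17] mem=[0,0,2,0]
After op 15 (STO M0): stack=[empty] mem=[17,0,2,0]
After op 16 (RCL M1): stack=[0] mem=[17,0,2,0]
After op 17 (push 5): stack=[0,5] mem=[17,0,2,0]
After op 18 (dup): stack=[0,5,5] mem=[17,0,2,0]
After op 19 (dup): stack=[0,5,5,5] mem=[17,0,2,0]
After op 20 (RCL M1): stack=[0,5,5,5,0] mem=[17,0,2,0]
After op 21 (pop): stack=[0,5,5,5] mem=[17,0,2,0]
After op 22 (*): stack=[0,5,25] mem=[17,0,2,0]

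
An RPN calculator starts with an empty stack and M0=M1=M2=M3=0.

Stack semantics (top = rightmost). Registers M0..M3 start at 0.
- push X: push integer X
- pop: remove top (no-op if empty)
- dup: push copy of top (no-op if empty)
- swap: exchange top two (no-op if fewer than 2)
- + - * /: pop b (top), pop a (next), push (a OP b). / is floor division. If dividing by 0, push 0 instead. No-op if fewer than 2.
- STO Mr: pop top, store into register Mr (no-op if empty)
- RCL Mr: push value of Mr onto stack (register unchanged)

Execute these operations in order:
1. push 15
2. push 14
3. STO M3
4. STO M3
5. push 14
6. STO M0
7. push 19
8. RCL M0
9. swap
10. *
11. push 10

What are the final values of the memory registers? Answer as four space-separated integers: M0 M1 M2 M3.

Answer: 14 0 0 15

Derivation:
After op 1 (push 15): stack=[15] mem=[0,0,0,0]
After op 2 (push 14): stack=[15,14] mem=[0,0,0,0]
After op 3 (STO M3): stack=[15] mem=[0,0,0,14]
After op 4 (STO M3): stack=[empty] mem=[0,0,0,15]
After op 5 (push 14): stack=[14] mem=[0,0,0,15]
After op 6 (STO M0): stack=[empty] mem=[14,0,0,15]
After op 7 (push 19): stack=[19] mem=[14,0,0,15]
After op 8 (RCL M0): stack=[19,14] mem=[14,0,0,15]
After op 9 (swap): stack=[14,19] mem=[14,0,0,15]
After op 10 (*): stack=[266] mem=[14,0,0,15]
After op 11 (push 10): stack=[266,10] mem=[14,0,0,15]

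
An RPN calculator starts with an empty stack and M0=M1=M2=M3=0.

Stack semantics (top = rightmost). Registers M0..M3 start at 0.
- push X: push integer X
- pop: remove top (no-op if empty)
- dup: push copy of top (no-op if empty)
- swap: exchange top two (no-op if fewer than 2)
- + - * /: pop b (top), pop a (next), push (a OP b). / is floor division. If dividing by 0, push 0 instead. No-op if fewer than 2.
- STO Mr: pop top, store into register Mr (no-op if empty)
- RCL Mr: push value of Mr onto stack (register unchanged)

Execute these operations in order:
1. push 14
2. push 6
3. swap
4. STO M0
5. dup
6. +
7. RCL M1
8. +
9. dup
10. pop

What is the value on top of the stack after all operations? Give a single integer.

After op 1 (push 14): stack=[14] mem=[0,0,0,0]
After op 2 (push 6): stack=[14,6] mem=[0,0,0,0]
After op 3 (swap): stack=[6,14] mem=[0,0,0,0]
After op 4 (STO M0): stack=[6] mem=[14,0,0,0]
After op 5 (dup): stack=[6,6] mem=[14,0,0,0]
After op 6 (+): stack=[12] mem=[14,0,0,0]
After op 7 (RCL M1): stack=[12,0] mem=[14,0,0,0]
After op 8 (+): stack=[12] mem=[14,0,0,0]
After op 9 (dup): stack=[12,12] mem=[14,0,0,0]
After op 10 (pop): stack=[12] mem=[14,0,0,0]

Answer: 12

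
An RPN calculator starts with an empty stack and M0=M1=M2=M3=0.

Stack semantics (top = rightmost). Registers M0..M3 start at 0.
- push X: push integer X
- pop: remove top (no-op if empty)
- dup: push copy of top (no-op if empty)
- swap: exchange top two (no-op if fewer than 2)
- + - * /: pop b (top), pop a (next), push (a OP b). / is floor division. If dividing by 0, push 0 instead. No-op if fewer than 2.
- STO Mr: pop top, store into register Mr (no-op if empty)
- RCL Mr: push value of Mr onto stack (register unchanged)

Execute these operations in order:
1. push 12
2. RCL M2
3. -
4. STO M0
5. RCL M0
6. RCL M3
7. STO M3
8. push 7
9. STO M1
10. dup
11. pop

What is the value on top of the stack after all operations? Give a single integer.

Answer: 12

Derivation:
After op 1 (push 12): stack=[12] mem=[0,0,0,0]
After op 2 (RCL M2): stack=[12,0] mem=[0,0,0,0]
After op 3 (-): stack=[12] mem=[0,0,0,0]
After op 4 (STO M0): stack=[empty] mem=[12,0,0,0]
After op 5 (RCL M0): stack=[12] mem=[12,0,0,0]
After op 6 (RCL M3): stack=[12,0] mem=[12,0,0,0]
After op 7 (STO M3): stack=[12] mem=[12,0,0,0]
After op 8 (push 7): stack=[12,7] mem=[12,0,0,0]
After op 9 (STO M1): stack=[12] mem=[12,7,0,0]
After op 10 (dup): stack=[12,12] mem=[12,7,0,0]
After op 11 (pop): stack=[12] mem=[12,7,0,0]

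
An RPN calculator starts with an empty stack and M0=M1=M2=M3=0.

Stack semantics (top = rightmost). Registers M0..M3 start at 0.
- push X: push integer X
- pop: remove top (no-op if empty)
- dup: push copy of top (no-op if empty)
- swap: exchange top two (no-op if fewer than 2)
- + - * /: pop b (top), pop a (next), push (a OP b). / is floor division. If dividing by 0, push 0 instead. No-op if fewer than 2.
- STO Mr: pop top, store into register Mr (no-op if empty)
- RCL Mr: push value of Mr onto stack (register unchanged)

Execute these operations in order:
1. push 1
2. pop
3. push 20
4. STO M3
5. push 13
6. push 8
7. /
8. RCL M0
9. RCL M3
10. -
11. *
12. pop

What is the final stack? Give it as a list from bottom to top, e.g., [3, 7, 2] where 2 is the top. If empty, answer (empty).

Answer: (empty)

Derivation:
After op 1 (push 1): stack=[1] mem=[0,0,0,0]
After op 2 (pop): stack=[empty] mem=[0,0,0,0]
After op 3 (push 20): stack=[20] mem=[0,0,0,0]
After op 4 (STO M3): stack=[empty] mem=[0,0,0,20]
After op 5 (push 13): stack=[13] mem=[0,0,0,20]
After op 6 (push 8): stack=[13,8] mem=[0,0,0,20]
After op 7 (/): stack=[1] mem=[0,0,0,20]
After op 8 (RCL M0): stack=[1,0] mem=[0,0,0,20]
After op 9 (RCL M3): stack=[1,0,20] mem=[0,0,0,20]
After op 10 (-): stack=[1,-20] mem=[0,0,0,20]
After op 11 (*): stack=[-20] mem=[0,0,0,20]
After op 12 (pop): stack=[empty] mem=[0,0,0,20]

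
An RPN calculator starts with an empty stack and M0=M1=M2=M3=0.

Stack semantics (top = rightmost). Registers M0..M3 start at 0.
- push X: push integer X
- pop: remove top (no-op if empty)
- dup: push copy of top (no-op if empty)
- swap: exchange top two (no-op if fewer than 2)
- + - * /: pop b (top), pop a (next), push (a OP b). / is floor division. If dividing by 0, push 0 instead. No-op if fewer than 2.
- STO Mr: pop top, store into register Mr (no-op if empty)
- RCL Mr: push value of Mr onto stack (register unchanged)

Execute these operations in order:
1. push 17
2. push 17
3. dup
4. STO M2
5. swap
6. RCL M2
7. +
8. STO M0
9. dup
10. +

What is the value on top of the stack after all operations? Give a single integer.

Answer: 34

Derivation:
After op 1 (push 17): stack=[17] mem=[0,0,0,0]
After op 2 (push 17): stack=[17,17] mem=[0,0,0,0]
After op 3 (dup): stack=[17,17,17] mem=[0,0,0,0]
After op 4 (STO M2): stack=[17,17] mem=[0,0,17,0]
After op 5 (swap): stack=[17,17] mem=[0,0,17,0]
After op 6 (RCL M2): stack=[17,17,17] mem=[0,0,17,0]
After op 7 (+): stack=[17,34] mem=[0,0,17,0]
After op 8 (STO M0): stack=[17] mem=[34,0,17,0]
After op 9 (dup): stack=[17,17] mem=[34,0,17,0]
After op 10 (+): stack=[34] mem=[34,0,17,0]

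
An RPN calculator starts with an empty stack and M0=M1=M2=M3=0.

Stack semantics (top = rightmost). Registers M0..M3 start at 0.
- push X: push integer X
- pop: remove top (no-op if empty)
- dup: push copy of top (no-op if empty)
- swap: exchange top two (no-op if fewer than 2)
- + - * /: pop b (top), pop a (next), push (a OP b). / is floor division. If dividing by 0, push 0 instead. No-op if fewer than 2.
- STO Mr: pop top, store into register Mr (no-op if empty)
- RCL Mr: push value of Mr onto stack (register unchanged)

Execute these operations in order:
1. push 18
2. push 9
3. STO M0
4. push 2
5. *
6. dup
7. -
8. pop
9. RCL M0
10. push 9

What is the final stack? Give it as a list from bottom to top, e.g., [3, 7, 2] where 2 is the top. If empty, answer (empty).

After op 1 (push 18): stack=[18] mem=[0,0,0,0]
After op 2 (push 9): stack=[18,9] mem=[0,0,0,0]
After op 3 (STO M0): stack=[18] mem=[9,0,0,0]
After op 4 (push 2): stack=[18,2] mem=[9,0,0,0]
After op 5 (*): stack=[36] mem=[9,0,0,0]
After op 6 (dup): stack=[36,36] mem=[9,0,0,0]
After op 7 (-): stack=[0] mem=[9,0,0,0]
After op 8 (pop): stack=[empty] mem=[9,0,0,0]
After op 9 (RCL M0): stack=[9] mem=[9,0,0,0]
After op 10 (push 9): stack=[9,9] mem=[9,0,0,0]

Answer: [9, 9]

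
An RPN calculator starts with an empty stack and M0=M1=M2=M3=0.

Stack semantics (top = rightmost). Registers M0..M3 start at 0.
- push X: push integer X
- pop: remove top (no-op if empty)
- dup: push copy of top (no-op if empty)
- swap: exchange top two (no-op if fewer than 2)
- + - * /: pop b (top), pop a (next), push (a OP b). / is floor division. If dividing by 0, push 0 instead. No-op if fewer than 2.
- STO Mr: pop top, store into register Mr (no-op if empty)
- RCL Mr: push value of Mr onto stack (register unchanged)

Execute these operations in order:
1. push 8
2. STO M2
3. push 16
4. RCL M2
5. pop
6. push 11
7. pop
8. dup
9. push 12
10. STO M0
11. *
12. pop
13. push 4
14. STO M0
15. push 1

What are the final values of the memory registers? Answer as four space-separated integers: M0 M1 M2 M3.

After op 1 (push 8): stack=[8] mem=[0,0,0,0]
After op 2 (STO M2): stack=[empty] mem=[0,0,8,0]
After op 3 (push 16): stack=[16] mem=[0,0,8,0]
After op 4 (RCL M2): stack=[16,8] mem=[0,0,8,0]
After op 5 (pop): stack=[16] mem=[0,0,8,0]
After op 6 (push 11): stack=[16,11] mem=[0,0,8,0]
After op 7 (pop): stack=[16] mem=[0,0,8,0]
After op 8 (dup): stack=[16,16] mem=[0,0,8,0]
After op 9 (push 12): stack=[16,16,12] mem=[0,0,8,0]
After op 10 (STO M0): stack=[16,16] mem=[12,0,8,0]
After op 11 (*): stack=[256] mem=[12,0,8,0]
After op 12 (pop): stack=[empty] mem=[12,0,8,0]
After op 13 (push 4): stack=[4] mem=[12,0,8,0]
After op 14 (STO M0): stack=[empty] mem=[4,0,8,0]
After op 15 (push 1): stack=[1] mem=[4,0,8,0]

Answer: 4 0 8 0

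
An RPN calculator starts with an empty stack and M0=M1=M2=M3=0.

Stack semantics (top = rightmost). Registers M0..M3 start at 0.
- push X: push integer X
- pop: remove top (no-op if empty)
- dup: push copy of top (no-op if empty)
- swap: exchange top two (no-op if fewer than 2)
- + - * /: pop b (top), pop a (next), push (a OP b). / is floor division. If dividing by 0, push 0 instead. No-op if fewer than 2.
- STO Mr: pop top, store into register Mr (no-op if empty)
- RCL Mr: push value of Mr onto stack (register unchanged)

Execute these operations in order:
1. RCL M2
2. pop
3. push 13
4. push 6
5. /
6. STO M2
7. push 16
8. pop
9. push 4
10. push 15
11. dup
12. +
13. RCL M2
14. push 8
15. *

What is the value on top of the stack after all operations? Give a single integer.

Answer: 16

Derivation:
After op 1 (RCL M2): stack=[0] mem=[0,0,0,0]
After op 2 (pop): stack=[empty] mem=[0,0,0,0]
After op 3 (push 13): stack=[13] mem=[0,0,0,0]
After op 4 (push 6): stack=[13,6] mem=[0,0,0,0]
After op 5 (/): stack=[2] mem=[0,0,0,0]
After op 6 (STO M2): stack=[empty] mem=[0,0,2,0]
After op 7 (push 16): stack=[16] mem=[0,0,2,0]
After op 8 (pop): stack=[empty] mem=[0,0,2,0]
After op 9 (push 4): stack=[4] mem=[0,0,2,0]
After op 10 (push 15): stack=[4,15] mem=[0,0,2,0]
After op 11 (dup): stack=[4,15,15] mem=[0,0,2,0]
After op 12 (+): stack=[4,30] mem=[0,0,2,0]
After op 13 (RCL M2): stack=[4,30,2] mem=[0,0,2,0]
After op 14 (push 8): stack=[4,30,2,8] mem=[0,0,2,0]
After op 15 (*): stack=[4,30,16] mem=[0,0,2,0]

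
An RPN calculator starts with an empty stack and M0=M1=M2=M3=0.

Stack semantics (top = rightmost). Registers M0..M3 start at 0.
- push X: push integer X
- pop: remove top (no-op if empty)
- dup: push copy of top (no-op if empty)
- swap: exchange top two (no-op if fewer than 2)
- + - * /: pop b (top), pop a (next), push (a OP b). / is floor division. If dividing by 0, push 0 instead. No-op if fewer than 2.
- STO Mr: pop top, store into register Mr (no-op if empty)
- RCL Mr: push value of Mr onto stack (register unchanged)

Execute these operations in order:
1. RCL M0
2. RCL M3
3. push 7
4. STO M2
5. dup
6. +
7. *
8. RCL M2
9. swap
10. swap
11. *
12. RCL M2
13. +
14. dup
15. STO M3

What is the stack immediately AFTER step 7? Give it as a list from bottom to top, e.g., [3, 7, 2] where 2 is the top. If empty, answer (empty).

After op 1 (RCL M0): stack=[0] mem=[0,0,0,0]
After op 2 (RCL M3): stack=[0,0] mem=[0,0,0,0]
After op 3 (push 7): stack=[0,0,7] mem=[0,0,0,0]
After op 4 (STO M2): stack=[0,0] mem=[0,0,7,0]
After op 5 (dup): stack=[0,0,0] mem=[0,0,7,0]
After op 6 (+): stack=[0,0] mem=[0,0,7,0]
After op 7 (*): stack=[0] mem=[0,0,7,0]

[0]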